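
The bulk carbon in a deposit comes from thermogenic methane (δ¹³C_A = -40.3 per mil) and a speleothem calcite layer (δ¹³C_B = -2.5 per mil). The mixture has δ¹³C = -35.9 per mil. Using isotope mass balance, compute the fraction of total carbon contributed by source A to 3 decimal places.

0.884

δ_mix = f_A·δ_A + (1 − f_A)·δ_B  ⇒  f_A = (δ_mix − δ_B)/(δ_A − δ_B)
f_A = (-35.9 − (-2.5)) / (-40.3 − (-2.5))
f_A = -33.4 / -37.8 = 0.8836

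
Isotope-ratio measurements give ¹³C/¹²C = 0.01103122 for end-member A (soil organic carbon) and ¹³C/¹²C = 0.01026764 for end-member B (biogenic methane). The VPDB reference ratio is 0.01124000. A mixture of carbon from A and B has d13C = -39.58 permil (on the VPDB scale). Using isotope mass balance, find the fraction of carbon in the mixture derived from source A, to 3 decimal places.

δ_A = (0.01103122/0.01124000 − 1)×1000 = (0.981425 − 1)×1000 = -18.575 permil
δ_B = (0.01026764/0.01124000 − 1)×1000 = (0.913491 − 1)×1000 = -86.509 permil
f_A = (δ_mix − δ_B)/(δ_A − δ_B) = (-39.58 − (-86.509))/(-18.575 − (-86.509))
f_A = 46.929 / 67.934 = 0.6908

0.691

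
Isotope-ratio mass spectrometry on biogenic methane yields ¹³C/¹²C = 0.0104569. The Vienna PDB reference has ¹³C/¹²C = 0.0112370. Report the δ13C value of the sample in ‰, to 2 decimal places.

-69.42‰

δ13C = (R_sample / R_standard − 1) × 1000
R_sample / R_standard = 0.0104569 / 0.0112370 = 0.930578
δ13C = (0.930578 − 1) × 1000 = -69.422‰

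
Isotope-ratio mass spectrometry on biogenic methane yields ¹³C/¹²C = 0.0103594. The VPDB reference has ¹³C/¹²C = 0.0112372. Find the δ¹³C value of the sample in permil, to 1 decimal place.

δ¹³C = (R_sample / R_standard − 1) × 1000
R_sample / R_standard = 0.0103594 / 0.0112372 = 0.921884
δ¹³C = (0.921884 − 1) × 1000 = -78.12 permil

-78.1 permil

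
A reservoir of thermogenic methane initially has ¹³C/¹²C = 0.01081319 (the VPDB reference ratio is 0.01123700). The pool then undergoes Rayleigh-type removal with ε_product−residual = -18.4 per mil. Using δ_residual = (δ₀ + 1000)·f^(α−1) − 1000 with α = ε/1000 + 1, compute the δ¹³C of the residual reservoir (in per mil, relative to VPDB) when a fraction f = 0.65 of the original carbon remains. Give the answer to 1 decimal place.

-30.1 per mil

δ₀ = (0.01081319/0.01123700 − 1)×1000 = (0.962284 − 1)×1000 = -37.716 per mil
α − 1 = ε/1000 = -0.0184
f^(α−1) = 0.65^(-0.0184) = 1.007958
δ_res = (-37.716 + 1000) × 1.007958 − 1000 = 969.942 − 1000 = -30.06 per mil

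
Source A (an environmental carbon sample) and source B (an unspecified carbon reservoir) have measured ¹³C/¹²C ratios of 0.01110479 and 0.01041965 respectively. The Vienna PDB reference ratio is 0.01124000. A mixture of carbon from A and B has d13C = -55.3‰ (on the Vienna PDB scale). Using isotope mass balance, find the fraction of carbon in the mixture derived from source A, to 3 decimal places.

0.290

δ_A = (0.01110479/0.01124000 − 1)×1000 = (0.987971 − 1)×1000 = -12.029‰
δ_B = (0.01041965/0.01124000 − 1)×1000 = (0.927015 − 1)×1000 = -72.985‰
f_A = (δ_mix − δ_B)/(δ_A − δ_B) = (-55.3 − (-72.985))/(-12.029 − (-72.985))
f_A = 17.685 / 60.956 = 0.2901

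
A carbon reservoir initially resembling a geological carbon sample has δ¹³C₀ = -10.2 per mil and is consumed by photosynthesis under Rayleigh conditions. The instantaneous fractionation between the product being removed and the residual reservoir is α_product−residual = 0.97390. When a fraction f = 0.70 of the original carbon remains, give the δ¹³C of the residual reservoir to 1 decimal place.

-0.9 per mil

Rayleigh residual: δ_res = (δ₀ + 1000)·f^(α−1) − 1000
α − 1 = -0.02610
f^(α−1) = 0.70^(-0.02610) = 1.009353
δ_res = (-10.2 + 1000) × 1.009353 − 1000 = 999.057 − 1000 = -0.94 per mil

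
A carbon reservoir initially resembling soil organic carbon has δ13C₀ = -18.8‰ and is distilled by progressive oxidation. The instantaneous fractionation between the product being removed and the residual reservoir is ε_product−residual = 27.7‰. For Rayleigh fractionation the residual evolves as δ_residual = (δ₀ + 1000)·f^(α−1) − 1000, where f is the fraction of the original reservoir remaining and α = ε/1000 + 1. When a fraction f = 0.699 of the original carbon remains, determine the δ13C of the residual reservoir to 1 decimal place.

-28.5‰

Rayleigh residual: δ_res = (δ₀ + 1000)·f^(α−1) − 1000
α = ε/1000 + 1 = 1.02770, so α − 1 = 0.02770
f^(α−1) = 0.699^(0.02770) = 0.990130
δ_res = (-18.8 + 1000) × 0.990130 − 1000 = 971.515 − 1000 = -28.48‰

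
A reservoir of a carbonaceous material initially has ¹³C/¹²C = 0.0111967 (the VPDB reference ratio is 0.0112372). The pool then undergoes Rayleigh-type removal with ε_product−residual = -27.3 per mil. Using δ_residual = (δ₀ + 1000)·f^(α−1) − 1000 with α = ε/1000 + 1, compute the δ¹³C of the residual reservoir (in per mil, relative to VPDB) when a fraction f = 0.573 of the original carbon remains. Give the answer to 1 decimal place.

11.7 per mil

δ₀ = (0.0111967/0.0112372 − 1)×1000 = (0.996396 − 1)×1000 = -3.604 per mil
α − 1 = ε/1000 = -0.0273
f^(α−1) = 0.573^(-0.0273) = 1.015319
δ_res = (-3.604 + 1000) × 1.015319 − 1000 = 1011.659 − 1000 = 11.66 per mil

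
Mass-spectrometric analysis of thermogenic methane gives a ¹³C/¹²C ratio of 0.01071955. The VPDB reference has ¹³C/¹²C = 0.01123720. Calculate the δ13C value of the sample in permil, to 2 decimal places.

δ13C = (R_sample / R_standard − 1) × 1000
R_sample / R_standard = 0.01071955 / 0.01123720 = 0.953934
δ13C = (0.953934 − 1) × 1000 = -46.066 permil

-46.07 permil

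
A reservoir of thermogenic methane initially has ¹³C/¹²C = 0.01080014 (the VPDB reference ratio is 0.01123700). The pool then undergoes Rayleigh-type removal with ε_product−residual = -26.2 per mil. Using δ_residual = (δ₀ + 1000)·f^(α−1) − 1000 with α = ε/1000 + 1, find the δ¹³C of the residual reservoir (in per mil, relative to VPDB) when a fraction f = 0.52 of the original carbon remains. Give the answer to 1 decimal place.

δ₀ = (0.01080014/0.01123700 − 1)×1000 = (0.961123 − 1)×1000 = -38.877 per mil
α − 1 = ε/1000 = -0.0262
f^(α−1) = 0.52^(-0.0262) = 1.017280
δ_res = (-38.877 + 1000) × 1.017280 − 1000 = 977.732 − 1000 = -22.27 per mil

-22.3 per mil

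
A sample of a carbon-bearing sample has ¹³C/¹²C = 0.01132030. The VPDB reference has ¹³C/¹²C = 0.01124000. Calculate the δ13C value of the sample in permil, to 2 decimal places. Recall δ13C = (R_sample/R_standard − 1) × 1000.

δ13C = (R_sample / R_standard − 1) × 1000
R_sample / R_standard = 0.01132030 / 0.01124000 = 1.007144
δ13C = (1.007144 − 1) × 1000 = 7.144 permil

7.14 permil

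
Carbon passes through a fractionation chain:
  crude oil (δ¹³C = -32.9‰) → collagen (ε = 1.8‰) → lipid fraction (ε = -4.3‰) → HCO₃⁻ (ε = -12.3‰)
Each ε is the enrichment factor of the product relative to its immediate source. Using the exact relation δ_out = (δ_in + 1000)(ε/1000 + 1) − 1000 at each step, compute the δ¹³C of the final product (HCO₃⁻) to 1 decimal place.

-47.2‰

step 1: δ = (-32.90 + 1000)·(1.8/1000 + 1) − 1000 = -31.16‰
step 2: δ = (-31.16 + 1000)·(-4.3/1000 + 1) − 1000 = -35.33‰
step 3: δ = (-35.33 + 1000)·(-12.3/1000 + 1) − 1000 = -47.19‰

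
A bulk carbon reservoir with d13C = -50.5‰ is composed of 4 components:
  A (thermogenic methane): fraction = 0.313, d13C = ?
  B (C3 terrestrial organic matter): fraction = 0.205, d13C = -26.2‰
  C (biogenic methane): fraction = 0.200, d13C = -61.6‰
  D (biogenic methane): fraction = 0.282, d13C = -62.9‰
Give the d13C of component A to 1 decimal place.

Isotope mass balance: δ_bulk = Σ fᵢ·δᵢ.
-50.5 = 0.313×δ_A + 0.205×(-26.2) + 0.200×(-61.6) + 0.282×(-62.9)
0.313·δ_A = -50.5 − (-35.429) = -15.071
δ_A = -15.071 / 0.313 = -48.15‰

-48.2‰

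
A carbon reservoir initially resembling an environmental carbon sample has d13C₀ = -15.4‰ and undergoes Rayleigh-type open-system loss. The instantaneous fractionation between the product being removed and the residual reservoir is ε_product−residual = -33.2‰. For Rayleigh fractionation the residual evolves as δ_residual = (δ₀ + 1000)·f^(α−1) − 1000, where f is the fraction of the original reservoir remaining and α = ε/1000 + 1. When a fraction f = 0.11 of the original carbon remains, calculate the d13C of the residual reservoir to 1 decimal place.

Rayleigh residual: δ_res = (δ₀ + 1000)·f^(α−1) − 1000
α = ε/1000 + 1 = 0.96680, so α − 1 = -0.03320
f^(α−1) = 0.11^(-0.03320) = 1.076033
δ_res = (-15.4 + 1000) × 1.076033 − 1000 = 1059.463 − 1000 = 59.46‰

59.5‰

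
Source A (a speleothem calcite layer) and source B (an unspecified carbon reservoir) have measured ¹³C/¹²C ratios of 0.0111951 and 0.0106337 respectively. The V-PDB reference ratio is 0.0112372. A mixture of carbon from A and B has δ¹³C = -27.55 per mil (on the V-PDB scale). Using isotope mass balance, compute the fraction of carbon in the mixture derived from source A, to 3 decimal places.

δ_A = (0.0111951/0.0112372 − 1)×1000 = (0.996254 − 1)×1000 = -3.746 per mil
δ_B = (0.0106337/0.0112372 − 1)×1000 = (0.946294 − 1)×1000 = -53.706 per mil
f_A = (δ_mix − δ_B)/(δ_A − δ_B) = (-27.55 − (-53.706))/(-3.746 − (-53.706))
f_A = 26.156 / 49.959 = 0.5235

0.524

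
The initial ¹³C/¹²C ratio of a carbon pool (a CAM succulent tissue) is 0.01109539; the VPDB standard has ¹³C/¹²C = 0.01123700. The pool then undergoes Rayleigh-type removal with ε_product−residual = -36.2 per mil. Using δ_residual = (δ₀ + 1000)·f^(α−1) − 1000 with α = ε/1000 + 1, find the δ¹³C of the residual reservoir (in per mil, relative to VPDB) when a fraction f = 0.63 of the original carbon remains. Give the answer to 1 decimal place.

4.1 per mil

δ₀ = (0.01109539/0.01123700 − 1)×1000 = (0.987398 − 1)×1000 = -12.602 per mil
α − 1 = ε/1000 = -0.0362
f^(α−1) = 0.63^(-0.0362) = 1.016866
δ_res = (-12.602 + 1000) × 1.016866 − 1000 = 1004.052 − 1000 = 4.05 per mil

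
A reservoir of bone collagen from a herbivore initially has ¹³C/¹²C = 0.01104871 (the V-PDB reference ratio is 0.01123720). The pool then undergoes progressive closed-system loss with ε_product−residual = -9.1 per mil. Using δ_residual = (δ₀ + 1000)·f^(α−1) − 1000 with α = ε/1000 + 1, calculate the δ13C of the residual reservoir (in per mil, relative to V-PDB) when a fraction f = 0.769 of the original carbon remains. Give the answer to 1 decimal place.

δ₀ = (0.01104871/0.01123720 − 1)×1000 = (0.983226 − 1)×1000 = -16.774 per mil
α − 1 = ε/1000 = -0.0091
f^(α−1) = 0.769^(-0.0091) = 1.002393
δ_res = (-16.774 + 1000) × 1.002393 − 1000 = 985.579 − 1000 = -14.42 per mil

-14.4 per mil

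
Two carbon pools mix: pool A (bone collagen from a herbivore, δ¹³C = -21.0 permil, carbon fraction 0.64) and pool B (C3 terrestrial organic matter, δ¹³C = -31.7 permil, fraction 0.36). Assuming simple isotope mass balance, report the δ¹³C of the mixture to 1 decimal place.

δ_mix = f_A·δ_A + f_B·δ_B
δ_mix = 0.64 × (-21.0) + 0.36 × (-31.7)
δ_mix = -13.44 + -11.41 = -24.85 permil

-24.9 permil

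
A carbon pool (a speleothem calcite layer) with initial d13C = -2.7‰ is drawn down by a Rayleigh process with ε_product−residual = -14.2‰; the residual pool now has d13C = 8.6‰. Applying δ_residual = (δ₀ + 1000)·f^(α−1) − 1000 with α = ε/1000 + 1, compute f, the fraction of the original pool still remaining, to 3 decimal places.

0.452

α − 1 = ε/1000 = -0.0142
(δ_res + 1000)/(δ₀ + 1000) = (8.6 + 1000)/(-2.7 + 1000) = 1008.6/997.3 = 1.011331
f = 1.011331^(1/-0.0142) = exp(ln(1.011331)/-0.0142) = exp(0.01127/-0.0142)
f = exp(-0.7934) = 0.4523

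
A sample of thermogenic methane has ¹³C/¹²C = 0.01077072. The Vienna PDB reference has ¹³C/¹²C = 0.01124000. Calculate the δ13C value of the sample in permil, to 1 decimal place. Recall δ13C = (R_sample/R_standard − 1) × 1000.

δ13C = (R_sample / R_standard − 1) × 1000
R_sample / R_standard = 0.01077072 / 0.01124000 = 0.958249
δ13C = (0.958249 − 1) × 1000 = -41.75 permil

-41.8 permil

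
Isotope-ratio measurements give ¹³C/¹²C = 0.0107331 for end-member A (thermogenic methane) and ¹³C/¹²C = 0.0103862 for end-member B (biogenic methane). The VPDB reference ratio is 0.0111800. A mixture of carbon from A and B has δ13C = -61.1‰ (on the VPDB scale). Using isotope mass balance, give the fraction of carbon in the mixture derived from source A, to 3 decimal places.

0.319

δ_A = (0.0107331/0.0111800 − 1)×1000 = (0.960027 − 1)×1000 = -39.973‰
δ_B = (0.0103862/0.0111800 − 1)×1000 = (0.928998 − 1)×1000 = -71.002‰
f_A = (δ_mix − δ_B)/(δ_A − δ_B) = (-61.1 − (-71.002))/(-39.973 − (-71.002))
f_A = 9.902 / 31.029 = 0.3191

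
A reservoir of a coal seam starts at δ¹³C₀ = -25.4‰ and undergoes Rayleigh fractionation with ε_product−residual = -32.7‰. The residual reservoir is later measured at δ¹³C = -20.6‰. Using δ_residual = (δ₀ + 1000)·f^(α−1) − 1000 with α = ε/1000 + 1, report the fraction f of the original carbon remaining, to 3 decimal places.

0.860

α − 1 = ε/1000 = -0.0327
(δ_res + 1000)/(δ₀ + 1000) = (-20.6 + 1000)/(-25.4 + 1000) = 979.4/974.6 = 1.004925
f = 1.004925^(1/-0.0327) = exp(ln(1.004925)/-0.0327) = exp(0.00491/-0.0327)
f = exp(-0.1502) = 0.8605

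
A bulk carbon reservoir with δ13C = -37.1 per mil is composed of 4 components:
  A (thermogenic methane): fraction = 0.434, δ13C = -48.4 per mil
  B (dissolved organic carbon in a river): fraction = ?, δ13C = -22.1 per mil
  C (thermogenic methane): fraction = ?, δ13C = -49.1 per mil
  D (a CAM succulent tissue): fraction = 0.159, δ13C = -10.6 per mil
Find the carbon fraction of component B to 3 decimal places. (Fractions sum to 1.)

0.206

Let f_B and f_C be the unknown fractions; fractions sum to 1 so f_B + f_C = 0.407.
Mass balance: Σ fᵢ·δᵢ = δ_bulk ⇒ f_B·(-22.1) + f_C·(-49.1) = -37.1 − (-22.691) = -14.409
Substitute f_C = 0.407 − f_B:
f_B·(-22.1 − -49.1) = -14.409 − 0.407×(-49.1) = 5.575
f_B = 5.575 / 27.0 = 0.2065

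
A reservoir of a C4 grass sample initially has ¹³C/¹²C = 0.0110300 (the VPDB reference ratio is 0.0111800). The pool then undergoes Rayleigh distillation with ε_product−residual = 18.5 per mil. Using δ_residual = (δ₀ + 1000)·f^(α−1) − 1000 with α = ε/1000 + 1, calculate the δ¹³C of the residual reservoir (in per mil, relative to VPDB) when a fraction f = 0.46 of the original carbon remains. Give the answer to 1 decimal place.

δ₀ = (0.0110300/0.0111800 − 1)×1000 = (0.986583 − 1)×1000 = -13.417 per mil
α − 1 = ε/1000 = 0.0185
f^(α−1) = 0.46^(0.0185) = 0.985737
δ_res = (-13.417 + 1000) × 0.985737 − 1000 = 972.511 − 1000 = -27.49 per mil

-27.5 per mil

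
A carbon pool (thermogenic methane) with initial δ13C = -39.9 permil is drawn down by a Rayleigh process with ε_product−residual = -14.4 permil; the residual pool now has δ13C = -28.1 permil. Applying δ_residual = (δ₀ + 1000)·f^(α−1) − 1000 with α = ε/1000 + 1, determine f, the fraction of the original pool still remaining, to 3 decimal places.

0.428

α − 1 = ε/1000 = -0.0144
(δ_res + 1000)/(δ₀ + 1000) = (-28.1 + 1000)/(-39.9 + 1000) = 971.9/960.1 = 1.012290
f = 1.012290^(1/-0.0144) = exp(ln(1.012290)/-0.0144) = exp(0.01222/-0.0144)
f = exp(-0.8483) = 0.4281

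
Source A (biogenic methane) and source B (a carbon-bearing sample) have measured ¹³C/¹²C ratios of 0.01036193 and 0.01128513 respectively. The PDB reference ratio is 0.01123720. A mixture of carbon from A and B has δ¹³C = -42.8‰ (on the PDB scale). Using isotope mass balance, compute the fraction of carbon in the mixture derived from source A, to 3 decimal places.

δ_A = (0.01036193/0.01123720 − 1)×1000 = (0.922110 − 1)×1000 = -77.890‰
δ_B = (0.01128513/0.01123720 − 1)×1000 = (1.004265 − 1)×1000 = 4.265‰
f_A = (δ_mix − δ_B)/(δ_A − δ_B) = (-42.8 − (4.265))/(-77.890 − (4.265))
f_A = -47.065 / -82.156 = 0.5729

0.573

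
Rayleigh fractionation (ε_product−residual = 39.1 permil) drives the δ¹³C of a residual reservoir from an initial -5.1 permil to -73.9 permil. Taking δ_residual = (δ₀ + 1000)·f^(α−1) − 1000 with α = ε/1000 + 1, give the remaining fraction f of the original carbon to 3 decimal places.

α − 1 = ε/1000 = 0.0391
(δ_res + 1000)/(δ₀ + 1000) = (-73.9 + 1000)/(-5.1 + 1000) = 926.1/994.9 = 0.930847
f = 0.930847^(1/0.0391) = exp(ln(0.930847)/0.0391) = exp(-0.07166/0.0391)
f = exp(-1.8327) = 0.1600

0.160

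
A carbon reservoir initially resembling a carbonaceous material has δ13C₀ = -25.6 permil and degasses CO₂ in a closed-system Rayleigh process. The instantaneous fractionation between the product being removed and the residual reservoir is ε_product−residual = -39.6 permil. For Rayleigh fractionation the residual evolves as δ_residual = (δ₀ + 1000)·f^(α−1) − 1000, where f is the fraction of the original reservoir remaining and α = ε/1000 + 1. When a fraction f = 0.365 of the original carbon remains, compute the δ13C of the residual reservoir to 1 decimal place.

14.1 permil

Rayleigh residual: δ_res = (δ₀ + 1000)·f^(α−1) − 1000
α = ε/1000 + 1 = 0.96040, so α − 1 = -0.03960
f^(α−1) = 0.365^(-0.03960) = 1.040718
δ_res = (-25.6 + 1000) × 1.040718 − 1000 = 1014.076 − 1000 = 14.08 permil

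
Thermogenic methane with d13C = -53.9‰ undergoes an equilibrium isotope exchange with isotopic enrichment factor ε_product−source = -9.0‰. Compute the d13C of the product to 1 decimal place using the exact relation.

-62.4‰

Exactly, δ_product = (δ_source + 1000)·(ε/1000 + 1) − 1000.
δ_product = (-53.9 + 1000) × (-9.0/1000 + 1) − 1000
δ_product = -62.41‰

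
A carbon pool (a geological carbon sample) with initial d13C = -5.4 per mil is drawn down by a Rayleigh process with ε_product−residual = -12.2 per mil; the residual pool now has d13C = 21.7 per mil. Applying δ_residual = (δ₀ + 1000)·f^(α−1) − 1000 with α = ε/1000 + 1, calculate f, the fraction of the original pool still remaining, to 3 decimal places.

α − 1 = ε/1000 = -0.0122
(δ_res + 1000)/(δ₀ + 1000) = (21.7 + 1000)/(-5.4 + 1000) = 1021.7/994.6 = 1.027247
f = 1.027247^(1/-0.0122) = exp(ln(1.027247)/-0.0122) = exp(0.02688/-0.0122)
f = exp(-2.2035) = 0.1104

0.110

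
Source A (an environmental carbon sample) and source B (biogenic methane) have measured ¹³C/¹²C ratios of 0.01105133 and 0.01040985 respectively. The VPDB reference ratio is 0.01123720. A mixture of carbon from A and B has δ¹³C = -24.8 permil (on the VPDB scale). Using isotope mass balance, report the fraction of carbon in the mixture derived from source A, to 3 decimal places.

0.855

δ_A = (0.01105133/0.01123720 − 1)×1000 = (0.983459 − 1)×1000 = -16.541 permil
δ_B = (0.01040985/0.01123720 − 1)×1000 = (0.926374 − 1)×1000 = -73.626 permil
f_A = (δ_mix − δ_B)/(δ_A − δ_B) = (-24.8 − (-73.626))/(-16.541 − (-73.626))
f_A = 48.826 / 57.085 = 0.8553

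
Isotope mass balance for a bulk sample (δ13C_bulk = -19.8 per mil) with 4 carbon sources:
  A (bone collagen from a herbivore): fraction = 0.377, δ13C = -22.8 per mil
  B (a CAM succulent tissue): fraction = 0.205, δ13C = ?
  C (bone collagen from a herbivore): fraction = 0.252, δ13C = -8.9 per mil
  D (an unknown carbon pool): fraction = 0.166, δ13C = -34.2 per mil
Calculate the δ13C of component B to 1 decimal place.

Isotope mass balance: δ_bulk = Σ fᵢ·δᵢ.
-19.8 = 0.377×(-22.8) + 0.205×δ_B + 0.252×(-8.9) + 0.166×(-34.2)
0.205·δ_B = -19.8 − (-16.516) = -3.284
δ_B = -3.284 / 0.205 = -16.02 per mil

-16.0 per mil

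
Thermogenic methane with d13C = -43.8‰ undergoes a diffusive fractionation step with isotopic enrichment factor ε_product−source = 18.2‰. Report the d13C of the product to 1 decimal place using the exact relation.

-26.4‰

Exactly, δ_product = (δ_source + 1000)·(ε/1000 + 1) − 1000.
δ_product = (-43.8 + 1000) × (18.2/1000 + 1) − 1000
δ_product = -26.40‰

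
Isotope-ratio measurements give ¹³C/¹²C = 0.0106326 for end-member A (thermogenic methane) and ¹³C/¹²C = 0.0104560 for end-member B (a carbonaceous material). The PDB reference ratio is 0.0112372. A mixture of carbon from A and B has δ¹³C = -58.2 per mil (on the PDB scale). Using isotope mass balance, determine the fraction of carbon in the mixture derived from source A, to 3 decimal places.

δ_A = (0.0106326/0.0112372 − 1)×1000 = (0.946197 − 1)×1000 = -53.803 per mil
δ_B = (0.0104560/0.0112372 − 1)×1000 = (0.930481 − 1)×1000 = -69.519 per mil
f_A = (δ_mix − δ_B)/(δ_A − δ_B) = (-58.2 − (-69.519))/(-53.803 − (-69.519))
f_A = 11.319 / 15.716 = 0.7202

0.720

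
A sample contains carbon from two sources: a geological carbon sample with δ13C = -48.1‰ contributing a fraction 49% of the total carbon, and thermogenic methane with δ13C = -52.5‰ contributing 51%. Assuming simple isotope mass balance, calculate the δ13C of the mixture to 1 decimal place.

δ_mix = f_A·δ_A + f_B·δ_B
δ_mix = 0.49 × (-48.1) + 0.51 × (-52.5)
δ_mix = -23.57 + -26.78 = -50.34‰

-50.3‰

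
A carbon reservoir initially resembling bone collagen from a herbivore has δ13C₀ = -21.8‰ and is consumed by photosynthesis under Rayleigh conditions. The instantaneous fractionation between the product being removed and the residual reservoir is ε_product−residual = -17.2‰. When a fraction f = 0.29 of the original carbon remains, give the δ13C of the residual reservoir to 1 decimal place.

Rayleigh residual: δ_res = (δ₀ + 1000)·f^(α−1) − 1000
α = ε/1000 + 1 = 0.98280, so α − 1 = -0.01720
f^(α−1) = 0.29^(-0.01720) = 1.021520
δ_res = (-21.8 + 1000) × 1.021520 − 1000 = 999.251 − 1000 = -0.75‰

-0.7‰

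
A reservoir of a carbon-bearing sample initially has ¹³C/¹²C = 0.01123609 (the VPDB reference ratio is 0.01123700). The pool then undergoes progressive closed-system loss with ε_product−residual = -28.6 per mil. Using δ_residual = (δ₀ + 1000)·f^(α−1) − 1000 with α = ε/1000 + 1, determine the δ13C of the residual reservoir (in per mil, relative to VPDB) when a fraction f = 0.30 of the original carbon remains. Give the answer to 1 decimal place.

34.9 per mil

δ₀ = (0.01123609/0.01123700 − 1)×1000 = (0.999919 − 1)×1000 = -0.081 per mil
α − 1 = ε/1000 = -0.0286
f^(α−1) = 0.30^(-0.0286) = 1.035033
δ_res = (-0.081 + 1000) × 1.035033 − 1000 = 1034.950 − 1000 = 34.95 per mil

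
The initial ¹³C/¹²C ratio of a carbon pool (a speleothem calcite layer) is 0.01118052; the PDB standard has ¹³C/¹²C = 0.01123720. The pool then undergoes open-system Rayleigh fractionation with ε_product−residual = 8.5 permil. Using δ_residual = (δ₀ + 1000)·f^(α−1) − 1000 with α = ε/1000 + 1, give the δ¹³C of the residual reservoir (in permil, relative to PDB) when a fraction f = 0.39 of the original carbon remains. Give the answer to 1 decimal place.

-13.0 permil

δ₀ = (0.01118052/0.01123720 − 1)×1000 = (0.994956 − 1)×1000 = -5.044 permil
α − 1 = ε/1000 = 0.0085
f^(α−1) = 0.39^(0.0085) = 0.992028
δ_res = (-5.044 + 1000) × 0.992028 − 1000 = 987.025 − 1000 = -12.98 permil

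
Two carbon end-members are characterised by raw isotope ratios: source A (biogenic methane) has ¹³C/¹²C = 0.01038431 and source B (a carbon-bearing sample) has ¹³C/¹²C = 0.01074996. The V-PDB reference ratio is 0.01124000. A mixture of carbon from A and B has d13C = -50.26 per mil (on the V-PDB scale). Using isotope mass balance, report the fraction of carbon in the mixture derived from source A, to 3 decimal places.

δ_A = (0.01038431/0.01124000 − 1)×1000 = (0.923871 − 1)×1000 = -76.129 per mil
δ_B = (0.01074996/0.01124000 − 1)×1000 = (0.956402 − 1)×1000 = -43.598 per mil
f_A = (δ_mix − δ_B)/(δ_A − δ_B) = (-50.26 − (-43.598))/(-76.129 − (-43.598))
f_A = -6.662 / -32.531 = 0.2048

0.205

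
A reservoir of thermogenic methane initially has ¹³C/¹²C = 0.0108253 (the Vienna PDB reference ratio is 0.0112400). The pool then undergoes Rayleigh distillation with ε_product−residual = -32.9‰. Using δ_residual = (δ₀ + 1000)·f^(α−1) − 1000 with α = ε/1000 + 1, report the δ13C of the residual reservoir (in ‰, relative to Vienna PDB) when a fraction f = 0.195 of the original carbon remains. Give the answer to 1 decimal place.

16.3‰

δ₀ = (0.0108253/0.0112400 − 1)×1000 = (0.963105 − 1)×1000 = -36.895‰
α − 1 = ε/1000 = -0.0329
f^(α−1) = 0.195^(-0.0329) = 1.055256
δ_res = (-36.895 + 1000) × 1.055256 − 1000 = 1016.322 − 1000 = 16.32‰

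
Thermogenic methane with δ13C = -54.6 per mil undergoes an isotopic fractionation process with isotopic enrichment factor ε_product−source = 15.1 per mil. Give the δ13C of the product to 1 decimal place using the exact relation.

To first order, δ_product ≈ δ_source + ε = -39.5 per mil.
Exactly, δ_product = (δ_source + 1000)·(ε/1000 + 1) − 1000.
δ_product = (-54.6 + 1000) × (15.1/1000 + 1) − 1000
δ_product = -40.32 per mil

-40.3 per mil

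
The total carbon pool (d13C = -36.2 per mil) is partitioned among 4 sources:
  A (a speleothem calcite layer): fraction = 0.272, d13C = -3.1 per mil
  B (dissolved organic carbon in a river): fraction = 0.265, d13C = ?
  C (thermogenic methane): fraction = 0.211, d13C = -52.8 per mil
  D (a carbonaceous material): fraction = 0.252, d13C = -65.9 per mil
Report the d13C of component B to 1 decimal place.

Isotope mass balance: δ_bulk = Σ fᵢ·δᵢ.
-36.2 = 0.272×(-3.1) + 0.265×δ_B + 0.211×(-52.8) + 0.252×(-65.9)
0.265·δ_B = -36.2 − (-28.591) = -7.609
δ_B = -7.609 / 0.265 = -28.71 per mil

-28.7 per mil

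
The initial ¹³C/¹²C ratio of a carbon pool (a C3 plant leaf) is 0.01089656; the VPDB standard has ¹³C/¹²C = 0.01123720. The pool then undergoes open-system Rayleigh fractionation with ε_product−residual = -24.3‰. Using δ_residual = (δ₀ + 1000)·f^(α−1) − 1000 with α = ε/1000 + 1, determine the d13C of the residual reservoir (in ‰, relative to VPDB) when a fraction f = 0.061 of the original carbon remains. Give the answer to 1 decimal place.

δ₀ = (0.01089656/0.01123720 − 1)×1000 = (0.969686 − 1)×1000 = -30.314‰
α − 1 = ε/1000 = -0.0243
f^(α−1) = 0.061^(-0.0243) = 1.070327
δ_res = (-30.314 + 1000) × 1.070327 − 1000 = 1037.882 − 1000 = 37.88‰

37.9‰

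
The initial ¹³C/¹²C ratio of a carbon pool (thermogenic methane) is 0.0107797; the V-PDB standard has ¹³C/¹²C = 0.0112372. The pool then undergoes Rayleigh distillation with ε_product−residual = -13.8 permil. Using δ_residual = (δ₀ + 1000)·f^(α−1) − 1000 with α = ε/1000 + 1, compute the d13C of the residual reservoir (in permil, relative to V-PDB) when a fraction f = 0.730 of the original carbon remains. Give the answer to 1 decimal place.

δ₀ = (0.0107797/0.0112372 − 1)×1000 = (0.959287 − 1)×1000 = -40.713 permil
α − 1 = ε/1000 = -0.0138
f^(α−1) = 0.730^(-0.0138) = 1.004352
δ_res = (-40.713 + 1000) × 1.004352 − 1000 = 963.462 − 1000 = -36.54 permil

-36.5 permil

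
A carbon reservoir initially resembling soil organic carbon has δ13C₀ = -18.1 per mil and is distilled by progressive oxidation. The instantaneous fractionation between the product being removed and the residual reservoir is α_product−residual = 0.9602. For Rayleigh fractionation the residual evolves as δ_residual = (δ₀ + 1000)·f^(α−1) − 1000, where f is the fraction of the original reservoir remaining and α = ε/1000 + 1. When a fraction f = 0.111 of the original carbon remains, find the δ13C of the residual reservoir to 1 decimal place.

71.7 per mil

Rayleigh residual: δ_res = (δ₀ + 1000)·f^(α−1) − 1000
α − 1 = -0.03980
f^(α−1) = 0.111^(-0.03980) = 1.091431
δ_res = (-18.1 + 1000) × 1.091431 − 1000 = 1071.676 − 1000 = 71.68 per mil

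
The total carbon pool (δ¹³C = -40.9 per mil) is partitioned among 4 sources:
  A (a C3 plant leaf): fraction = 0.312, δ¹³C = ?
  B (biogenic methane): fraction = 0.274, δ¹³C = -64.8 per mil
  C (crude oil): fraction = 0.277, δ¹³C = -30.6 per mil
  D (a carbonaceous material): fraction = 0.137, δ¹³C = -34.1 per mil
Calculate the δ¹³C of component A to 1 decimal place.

-32.0 per mil

Isotope mass balance: δ_bulk = Σ fᵢ·δᵢ.
-40.9 = 0.312×δ_A + 0.274×(-64.8) + 0.277×(-30.6) + 0.137×(-34.1)
0.312·δ_A = -40.9 − (-30.903) = -9.997
δ_A = -9.997 / 0.312 = -32.04 per mil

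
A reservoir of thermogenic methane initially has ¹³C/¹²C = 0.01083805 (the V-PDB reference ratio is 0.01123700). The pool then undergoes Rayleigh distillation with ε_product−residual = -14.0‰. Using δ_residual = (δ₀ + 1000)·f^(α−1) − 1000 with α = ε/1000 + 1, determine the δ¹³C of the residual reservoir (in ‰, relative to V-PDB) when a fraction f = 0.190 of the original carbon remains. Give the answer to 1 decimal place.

-12.8‰

δ₀ = (0.01083805/0.01123700 − 1)×1000 = (0.964497 − 1)×1000 = -35.503‰
α − 1 = ε/1000 = -0.0140
f^(α−1) = 0.190^(-0.0140) = 1.023523
δ_res = (-35.503 + 1000) × 1.023523 − 1000 = 987.184 − 1000 = -12.82‰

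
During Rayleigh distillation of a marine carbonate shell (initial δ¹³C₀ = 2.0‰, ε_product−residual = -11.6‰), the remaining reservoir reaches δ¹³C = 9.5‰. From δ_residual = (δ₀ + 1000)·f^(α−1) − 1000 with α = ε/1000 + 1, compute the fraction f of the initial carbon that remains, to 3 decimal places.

α − 1 = ε/1000 = -0.0116
(δ_res + 1000)/(δ₀ + 1000) = (9.5 + 1000)/(2.0 + 1000) = 1009.5/1002.0 = 1.007485
f = 1.007485^(1/-0.0116) = exp(ln(1.007485)/-0.0116) = exp(0.00746/-0.0116)
f = exp(-0.6429) = 0.5258

0.526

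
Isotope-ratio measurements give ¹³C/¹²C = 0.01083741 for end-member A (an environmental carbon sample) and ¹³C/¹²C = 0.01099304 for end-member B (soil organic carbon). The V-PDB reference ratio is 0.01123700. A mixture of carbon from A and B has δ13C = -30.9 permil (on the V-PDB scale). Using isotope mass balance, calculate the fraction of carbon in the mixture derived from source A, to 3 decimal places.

0.664

δ_A = (0.01083741/0.01123700 − 1)×1000 = (0.964440 − 1)×1000 = -35.560 permil
δ_B = (0.01099304/0.01123700 − 1)×1000 = (0.978290 − 1)×1000 = -21.710 permil
f_A = (δ_mix − δ_B)/(δ_A − δ_B) = (-30.9 − (-21.710))/(-35.560 − (-21.710))
f_A = -9.190 / -13.850 = 0.6635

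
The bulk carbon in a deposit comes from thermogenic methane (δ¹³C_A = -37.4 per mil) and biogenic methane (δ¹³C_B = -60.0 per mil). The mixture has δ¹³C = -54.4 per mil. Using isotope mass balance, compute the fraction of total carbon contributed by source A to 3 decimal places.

δ_mix = f_A·δ_A + (1 − f_A)·δ_B  ⇒  f_A = (δ_mix − δ_B)/(δ_A − δ_B)
f_A = (-54.4 − (-60.0)) / (-37.4 − (-60.0))
f_A = 5.6 / 22.6 = 0.2478

0.248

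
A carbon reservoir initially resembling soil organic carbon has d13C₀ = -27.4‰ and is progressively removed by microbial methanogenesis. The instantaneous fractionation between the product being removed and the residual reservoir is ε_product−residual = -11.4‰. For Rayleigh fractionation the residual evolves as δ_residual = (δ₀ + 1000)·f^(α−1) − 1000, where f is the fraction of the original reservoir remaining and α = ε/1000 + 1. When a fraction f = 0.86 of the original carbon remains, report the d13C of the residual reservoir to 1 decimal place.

-25.7‰

Rayleigh residual: δ_res = (δ₀ + 1000)·f^(α−1) − 1000
α = ε/1000 + 1 = 0.98860, so α − 1 = -0.01140
f^(α−1) = 0.86^(-0.01140) = 1.001721
δ_res = (-27.4 + 1000) × 1.001721 − 1000 = 974.274 − 1000 = -25.73‰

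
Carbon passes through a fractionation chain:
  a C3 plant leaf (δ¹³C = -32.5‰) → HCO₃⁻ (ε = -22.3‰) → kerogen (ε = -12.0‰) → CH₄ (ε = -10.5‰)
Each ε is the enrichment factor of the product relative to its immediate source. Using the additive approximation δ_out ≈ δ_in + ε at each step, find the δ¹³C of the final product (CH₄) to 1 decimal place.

-77.3‰

step 1: δ ≈ -32.5 + (-22.3) = -54.8‰
step 2: δ ≈ -54.8 + (-12.0) = -66.8‰
step 3: δ ≈ -66.8 + (-10.5) = -77.3‰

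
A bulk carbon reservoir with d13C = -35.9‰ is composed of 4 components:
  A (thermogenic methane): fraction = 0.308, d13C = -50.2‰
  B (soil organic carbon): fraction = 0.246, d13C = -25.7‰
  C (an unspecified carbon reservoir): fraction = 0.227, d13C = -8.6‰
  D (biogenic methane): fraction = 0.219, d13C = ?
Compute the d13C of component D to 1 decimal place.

-55.5‰

Isotope mass balance: δ_bulk = Σ fᵢ·δᵢ.
-35.9 = 0.308×(-50.2) + 0.246×(-25.7) + 0.227×(-8.6) + 0.219×δ_D
0.219·δ_D = -35.9 − (-23.736) = -12.164
δ_D = -12.164 / 0.219 = -55.54‰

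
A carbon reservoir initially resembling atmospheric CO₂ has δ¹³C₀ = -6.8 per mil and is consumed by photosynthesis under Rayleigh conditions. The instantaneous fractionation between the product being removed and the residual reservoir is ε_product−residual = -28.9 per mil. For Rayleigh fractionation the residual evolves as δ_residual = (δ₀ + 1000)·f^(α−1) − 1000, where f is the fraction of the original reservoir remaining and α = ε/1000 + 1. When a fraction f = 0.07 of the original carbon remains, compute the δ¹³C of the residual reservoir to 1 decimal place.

Rayleigh residual: δ_res = (δ₀ + 1000)·f^(α−1) − 1000
α = ε/1000 + 1 = 0.97110, so α − 1 = -0.02890
f^(α−1) = 0.07^(-0.02890) = 1.079883
δ_res = (-6.8 + 1000) × 1.079883 − 1000 = 1072.540 − 1000 = 72.54 per mil

72.5 per mil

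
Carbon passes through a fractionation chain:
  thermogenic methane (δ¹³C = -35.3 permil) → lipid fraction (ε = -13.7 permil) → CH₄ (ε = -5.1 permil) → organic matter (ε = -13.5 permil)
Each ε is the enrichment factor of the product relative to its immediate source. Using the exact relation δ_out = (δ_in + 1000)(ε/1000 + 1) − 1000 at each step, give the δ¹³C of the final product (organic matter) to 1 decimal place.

step 1: δ = (-35.30 + 1000)·(-13.7/1000 + 1) − 1000 = -48.52 permil
step 2: δ = (-48.52 + 1000)·(-5.1/1000 + 1) − 1000 = -53.37 permil
step 3: δ = (-53.37 + 1000)·(-13.5/1000 + 1) − 1000 = -66.15 permil

-66.1 permil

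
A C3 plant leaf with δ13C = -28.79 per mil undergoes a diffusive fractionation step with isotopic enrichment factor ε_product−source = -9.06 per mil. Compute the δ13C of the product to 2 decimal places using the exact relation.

-37.59 per mil

Exactly, δ_product = (δ_source + 1000)·(ε/1000 + 1) − 1000.
δ_product = (-28.79 + 1000) × (-9.06/1000 + 1) − 1000
δ_product = -37.589 per mil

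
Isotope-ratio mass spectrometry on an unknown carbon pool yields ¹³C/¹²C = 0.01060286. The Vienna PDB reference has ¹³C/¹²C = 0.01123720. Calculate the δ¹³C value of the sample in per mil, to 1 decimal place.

-56.5 per mil

δ¹³C = (R_sample / R_standard − 1) × 1000
R_sample / R_standard = 0.01060286 / 0.01123720 = 0.943550
δ¹³C = (0.943550 − 1) × 1000 = -56.45 per mil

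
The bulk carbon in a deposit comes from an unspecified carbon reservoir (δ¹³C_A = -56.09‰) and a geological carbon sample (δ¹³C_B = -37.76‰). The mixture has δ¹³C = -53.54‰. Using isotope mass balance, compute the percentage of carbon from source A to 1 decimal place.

δ_mix = f_A·δ_A + (1 − f_A)·δ_B  ⇒  f_A = (δ_mix − δ_B)/(δ_A − δ_B)
f_A = (-53.54 − (-37.76)) / (-56.09 − (-37.76))
f_A = -15.78 / -18.33 = 0.8609

86.1%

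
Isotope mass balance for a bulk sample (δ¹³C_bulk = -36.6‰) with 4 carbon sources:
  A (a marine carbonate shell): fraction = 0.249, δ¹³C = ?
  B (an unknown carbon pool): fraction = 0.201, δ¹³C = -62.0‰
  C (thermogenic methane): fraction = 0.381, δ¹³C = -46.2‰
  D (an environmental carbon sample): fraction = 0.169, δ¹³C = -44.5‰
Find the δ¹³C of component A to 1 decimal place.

4.0‰

Isotope mass balance: δ_bulk = Σ fᵢ·δᵢ.
-36.6 = 0.249×δ_A + 0.201×(-62.0) + 0.381×(-46.2) + 0.169×(-44.5)
0.249·δ_A = -36.6 − (-37.585) = 0.985
δ_A = 0.985 / 0.249 = 3.95‰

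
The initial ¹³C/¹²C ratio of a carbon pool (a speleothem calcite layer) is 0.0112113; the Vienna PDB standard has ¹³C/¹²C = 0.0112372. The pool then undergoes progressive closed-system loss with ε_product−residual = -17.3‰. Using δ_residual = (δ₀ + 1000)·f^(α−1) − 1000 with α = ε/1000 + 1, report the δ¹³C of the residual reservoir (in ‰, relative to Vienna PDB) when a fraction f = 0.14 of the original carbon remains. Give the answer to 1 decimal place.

32.2‰

δ₀ = (0.0112113/0.0112372 − 1)×1000 = (0.997695 − 1)×1000 = -2.305‰
α − 1 = ε/1000 = -0.0173
f^(α−1) = 0.14^(-0.0173) = 1.034599
δ_res = (-2.305 + 1000) × 1.034599 − 1000 = 1032.214 − 1000 = 32.21‰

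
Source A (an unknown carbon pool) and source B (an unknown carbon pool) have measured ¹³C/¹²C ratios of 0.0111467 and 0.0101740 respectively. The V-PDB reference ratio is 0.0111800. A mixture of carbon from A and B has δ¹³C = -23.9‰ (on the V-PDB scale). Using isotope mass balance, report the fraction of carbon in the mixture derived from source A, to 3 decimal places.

δ_A = (0.0111467/0.0111800 − 1)×1000 = (0.997021 − 1)×1000 = -2.979‰
δ_B = (0.0101740/0.0111800 − 1)×1000 = (0.910018 − 1)×1000 = -89.982‰
f_A = (δ_mix − δ_B)/(δ_A − δ_B) = (-23.9 − (-89.982))/(-2.979 − (-89.982))
f_A = 66.082 / 87.004 = 0.7595

0.760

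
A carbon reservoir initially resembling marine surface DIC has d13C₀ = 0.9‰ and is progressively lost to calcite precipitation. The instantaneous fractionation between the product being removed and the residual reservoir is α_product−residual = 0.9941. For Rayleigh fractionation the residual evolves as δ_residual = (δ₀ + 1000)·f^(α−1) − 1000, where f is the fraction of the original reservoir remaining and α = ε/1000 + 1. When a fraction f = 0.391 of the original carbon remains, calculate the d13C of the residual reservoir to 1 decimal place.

Rayleigh residual: δ_res = (δ₀ + 1000)·f^(α−1) − 1000
α − 1 = -0.00590
f^(α−1) = 0.391^(-0.00590) = 1.005556
δ_res = (0.9 + 1000) × 1.005556 − 1000 = 1006.461 − 1000 = 6.46‰

6.5‰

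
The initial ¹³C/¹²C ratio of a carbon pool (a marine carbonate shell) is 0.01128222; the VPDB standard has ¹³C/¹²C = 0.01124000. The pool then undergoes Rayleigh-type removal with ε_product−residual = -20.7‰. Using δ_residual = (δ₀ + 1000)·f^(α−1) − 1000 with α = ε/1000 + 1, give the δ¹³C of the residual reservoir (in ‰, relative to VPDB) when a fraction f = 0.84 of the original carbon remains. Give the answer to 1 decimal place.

7.4‰

δ₀ = (0.01128222/0.01124000 − 1)×1000 = (1.003756 − 1)×1000 = 3.756‰
α − 1 = ε/1000 = -0.0207
f^(α−1) = 0.84^(-0.0207) = 1.003616
δ_res = (3.756 + 1000) × 1.003616 − 1000 = 1007.385 − 1000 = 7.39‰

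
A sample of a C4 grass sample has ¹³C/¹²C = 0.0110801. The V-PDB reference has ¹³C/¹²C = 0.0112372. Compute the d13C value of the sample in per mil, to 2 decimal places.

-13.98 per mil

d13C = (R_sample / R_standard − 1) × 1000
R_sample / R_standard = 0.0110801 / 0.0112372 = 0.986020
d13C = (0.986020 − 1) × 1000 = -13.980 per mil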